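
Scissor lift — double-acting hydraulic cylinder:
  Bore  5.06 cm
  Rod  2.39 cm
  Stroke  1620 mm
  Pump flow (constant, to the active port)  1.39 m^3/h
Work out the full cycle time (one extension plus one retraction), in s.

t ≈ 15.0 s

Cap-side area A_cap = π/4 × (5.06 cm)² = 20.11 cm^2
Rod-side annular area A_ann = π/4 × (5.06² − 2.39²) = 15.62 cm^2
t_ext = A_cap·L/Q = 8.437 s
t_ret = A_ann·L/Q = 6.555 s
t_cycle = t_ext + t_ret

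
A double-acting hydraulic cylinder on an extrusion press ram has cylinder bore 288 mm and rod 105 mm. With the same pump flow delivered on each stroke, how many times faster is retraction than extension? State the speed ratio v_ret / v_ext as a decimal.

v_ret/v_ext ≈ 1.15

Cap-side area A_cap = π/4 × (288 mm)² = 65140 mm^2
Rod-side annular area A_ann = π/4 × (288² − 105²) = 56490 mm^2
For equal Q, v ∝ 1/A, so v_ret/v_ext = A_cap/A_ann.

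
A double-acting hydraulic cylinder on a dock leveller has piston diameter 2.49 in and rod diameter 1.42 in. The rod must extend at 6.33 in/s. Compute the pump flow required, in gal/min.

Cap-side area A_cap = π/4 × (2.49 in)² = 4.870 in^2
Q = A × v

Q ≈ 8.01 gal/min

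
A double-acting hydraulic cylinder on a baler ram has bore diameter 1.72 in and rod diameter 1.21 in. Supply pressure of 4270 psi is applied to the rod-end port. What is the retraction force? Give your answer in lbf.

F ≈ 5010 lbf

Rod-side annular area A_ann = π/4 × (1.72² − 1.21²) = 1.174 in^2
On retraction the pressure acts on the annular area (bore minus rod).
F = P × A_ann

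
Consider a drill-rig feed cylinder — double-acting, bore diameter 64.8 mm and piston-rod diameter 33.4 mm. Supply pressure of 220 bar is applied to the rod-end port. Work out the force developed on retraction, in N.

Rod-side annular area A_ann = π/4 × (64.8² − 33.4²) = 2422 mm^2
On retraction the pressure acts on the annular area (bore minus rod).
F = P × A_ann

F ≈ 53300 N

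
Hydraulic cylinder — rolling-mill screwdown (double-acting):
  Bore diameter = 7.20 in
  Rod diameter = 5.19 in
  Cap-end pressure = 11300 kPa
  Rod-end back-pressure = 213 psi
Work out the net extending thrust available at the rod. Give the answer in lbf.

F ≈ 62600 lbf

Cap-side area A_cap = π/4 × (7.20 in)² = 40.72 in^2
Rod-side annular area A_ann = π/4 × (7.20² − 5.19²) = 19.56 in^2
Net thrust = P_cap·A_cap − P_rod·A_ann = 66730 lbf − 4166 lbf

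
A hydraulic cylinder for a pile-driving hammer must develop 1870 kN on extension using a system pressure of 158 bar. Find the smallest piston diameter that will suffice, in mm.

D ≈ 388 mm

Extension force acts on the full piston face: F = P × (π/4)D².
D = √(4F / (πP)) = √(4 × 1870 kN / (π × 158 bar))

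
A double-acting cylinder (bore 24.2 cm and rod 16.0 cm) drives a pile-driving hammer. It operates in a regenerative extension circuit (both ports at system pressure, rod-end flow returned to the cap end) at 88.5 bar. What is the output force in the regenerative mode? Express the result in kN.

F ≈ 178 kN

With equal pressure on both faces, forces on the annular region cancel; the net push is pressure × rod cross-section.
Rod cross-section A_rod = π/4 × (16.0 cm)² = 201.1 cm^2
F = P × A_rod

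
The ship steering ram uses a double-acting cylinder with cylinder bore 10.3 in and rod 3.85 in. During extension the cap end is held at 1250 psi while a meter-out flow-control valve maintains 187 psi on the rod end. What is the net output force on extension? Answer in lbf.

F ≈ 90700 lbf

Cap-side area A_cap = π/4 × (10.3 in)² = 83.32 in^2
Rod-side annular area A_ann = π/4 × (10.3² − 3.85²) = 71.68 in^2
Net thrust = P_cap·A_cap − P_rod·A_ann = 1.042e5 lbf − 13400 lbf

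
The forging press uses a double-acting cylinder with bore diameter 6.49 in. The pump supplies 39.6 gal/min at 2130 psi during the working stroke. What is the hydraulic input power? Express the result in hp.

W ≈ 49.2 hp

Hydraulic power = P × Q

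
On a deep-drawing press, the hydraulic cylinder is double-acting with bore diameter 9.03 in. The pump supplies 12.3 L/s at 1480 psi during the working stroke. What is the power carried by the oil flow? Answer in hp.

Hydraulic power = P × Q

W ≈ 168 hp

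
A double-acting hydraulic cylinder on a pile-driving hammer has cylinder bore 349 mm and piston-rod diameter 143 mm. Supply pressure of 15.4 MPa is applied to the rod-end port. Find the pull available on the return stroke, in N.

F ≈ 1.23e6 N

Rod-side annular area A_ann = π/4 × (349² − 143²) = 79600 mm^2
On retraction the pressure acts on the annular area (bore minus rod).
F = P × A_ann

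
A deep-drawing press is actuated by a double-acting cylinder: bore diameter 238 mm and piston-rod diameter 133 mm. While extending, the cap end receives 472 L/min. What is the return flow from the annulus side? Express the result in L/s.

Q_out ≈ 5.41 L/s

Cap-side area A_cap = π/4 × (238 mm)² = 44490 mm^2
Rod-side annular area A_ann = π/4 × (238² − 133²) = 30600 mm^2
Piston speed v = Q_in/A_cap; rod-end outflow Q_out = v × A_ann = Q_in × A_ann/A_cap.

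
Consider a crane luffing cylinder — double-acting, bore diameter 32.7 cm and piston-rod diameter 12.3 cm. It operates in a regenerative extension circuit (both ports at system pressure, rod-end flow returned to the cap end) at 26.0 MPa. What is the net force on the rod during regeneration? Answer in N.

With equal pressure on both faces, forces on the annular region cancel; the net push is pressure × rod cross-section.
Rod cross-section A_rod = π/4 × (12.3 cm)² = 118.8 cm^2
F = P × A_rod

F ≈ 3.09e5 N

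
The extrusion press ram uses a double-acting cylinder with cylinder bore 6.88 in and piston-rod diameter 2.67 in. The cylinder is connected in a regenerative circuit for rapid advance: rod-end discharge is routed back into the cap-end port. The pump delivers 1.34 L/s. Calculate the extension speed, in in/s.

In regeneration the rod-end outflow joins the pump flow into the cap end, so the net volume the pump must supply per unit advance equals the rod cross-section area.
Rod cross-section A_rod = π/4 × (2.67 in)² = 5.599 in^2
v = Q_pump / A_rod

v ≈ 14.6 in/s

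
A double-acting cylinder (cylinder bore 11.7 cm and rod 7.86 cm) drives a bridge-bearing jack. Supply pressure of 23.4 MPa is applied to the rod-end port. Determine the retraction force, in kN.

F ≈ 138 kN

Rod-side annular area A_ann = π/4 × (11.7² − 7.86²) = 58.99 cm^2
On retraction the pressure acts on the annular area (bore minus rod).
F = P × A_ann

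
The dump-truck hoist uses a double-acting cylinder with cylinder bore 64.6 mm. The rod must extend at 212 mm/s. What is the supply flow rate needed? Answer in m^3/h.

Q ≈ 2.50 m^3/h

Cap-side area A_cap = π/4 × (64.6 mm)² = 3278 mm^2
Q = A × v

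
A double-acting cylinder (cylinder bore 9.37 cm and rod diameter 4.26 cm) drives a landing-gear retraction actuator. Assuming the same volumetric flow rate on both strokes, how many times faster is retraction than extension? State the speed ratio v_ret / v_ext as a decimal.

Cap-side area A_cap = π/4 × (9.37 cm)² = 68.96 cm^2
Rod-side annular area A_ann = π/4 × (9.37² − 4.26²) = 54.70 cm^2
For equal Q, v ∝ 1/A, so v_ret/v_ext = A_cap/A_ann.

v_ret/v_ext ≈ 1.26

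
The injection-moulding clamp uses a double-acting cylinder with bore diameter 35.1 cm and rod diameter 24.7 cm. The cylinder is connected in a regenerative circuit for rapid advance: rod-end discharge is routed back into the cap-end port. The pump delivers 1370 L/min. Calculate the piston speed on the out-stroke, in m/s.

In regeneration the rod-end outflow joins the pump flow into the cap end, so the net volume the pump must supply per unit advance equals the rod cross-section area.
Rod cross-section A_rod = π/4 × (24.7 cm)² = 479.2 cm^2
v = Q_pump / A_rod

v ≈ 0.477 m/s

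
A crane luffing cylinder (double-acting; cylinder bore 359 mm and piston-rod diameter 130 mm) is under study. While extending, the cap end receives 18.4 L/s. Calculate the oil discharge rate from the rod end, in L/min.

Q_out ≈ 959 L/min

Cap-side area A_cap = π/4 × (359 mm)² = 1.012e5 mm^2
Rod-side annular area A_ann = π/4 × (359² − 130²) = 87950 mm^2
Piston speed v = Q_in/A_cap; rod-end outflow Q_out = v × A_ann = Q_in × A_ann/A_cap.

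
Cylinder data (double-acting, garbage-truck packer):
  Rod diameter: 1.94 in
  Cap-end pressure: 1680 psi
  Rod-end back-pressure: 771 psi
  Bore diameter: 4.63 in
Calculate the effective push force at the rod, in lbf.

Cap-side area A_cap = π/4 × (4.63 in)² = 16.84 in^2
Rod-side annular area A_ann = π/4 × (4.63² − 1.94²) = 13.88 in^2
Net thrust = P_cap·A_cap − P_rod·A_ann = 28290 lbf − 10700 lbf

F ≈ 17600 lbf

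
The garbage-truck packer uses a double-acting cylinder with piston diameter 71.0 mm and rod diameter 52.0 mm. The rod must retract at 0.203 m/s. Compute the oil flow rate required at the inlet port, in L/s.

Q ≈ 0.373 L/s

Rod-side annular area A_ann = π/4 × (71.0² − 52.0²) = 1835 mm^2
Q = A × v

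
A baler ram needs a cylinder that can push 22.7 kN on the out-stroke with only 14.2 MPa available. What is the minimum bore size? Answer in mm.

Extension force acts on the full piston face: F = P × (π/4)D².
D = √(4F / (πP)) = √(4 × 22.7 kN / (π × 14.2 MPa))

D ≈ 45.1 mm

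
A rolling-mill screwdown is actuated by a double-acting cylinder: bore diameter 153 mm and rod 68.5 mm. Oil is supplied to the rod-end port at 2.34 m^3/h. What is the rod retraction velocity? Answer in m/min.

Rod-side annular area A_ann = π/4 × (153² − 68.5²) = 14700 mm^2
Flow into the rod-end port fills the annular volume.
v = Q / A

v ≈ 2.65 m/min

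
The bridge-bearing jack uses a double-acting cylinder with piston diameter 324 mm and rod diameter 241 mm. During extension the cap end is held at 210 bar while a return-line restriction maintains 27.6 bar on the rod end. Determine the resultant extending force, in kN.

Cap-side area A_cap = π/4 × (324 mm)² = 82450 mm^2
Rod-side annular area A_ann = π/4 × (324² − 241²) = 36830 mm^2
Net thrust = P_cap·A_cap − P_rod·A_ann = 1731 kN − 101.7 kN

F ≈ 1630 kN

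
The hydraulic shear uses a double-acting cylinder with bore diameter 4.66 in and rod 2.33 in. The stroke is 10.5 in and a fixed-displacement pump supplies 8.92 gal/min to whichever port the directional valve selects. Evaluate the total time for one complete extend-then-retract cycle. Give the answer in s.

Cap-side area A_cap = π/4 × (4.66 in)² = 17.06 in^2
Rod-side annular area A_ann = π/4 × (4.66² − 2.33²) = 12.79 in^2
t_ext = A_cap·L/Q = 5.215 s
t_ret = A_ann·L/Q = 3.911 s
t_cycle = t_ext + t_ret

t ≈ 9.13 s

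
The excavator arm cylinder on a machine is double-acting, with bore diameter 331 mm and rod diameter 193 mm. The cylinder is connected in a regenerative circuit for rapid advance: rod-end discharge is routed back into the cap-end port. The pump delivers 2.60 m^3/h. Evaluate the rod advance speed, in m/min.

v ≈ 1.48 m/min

In regeneration the rod-end outflow joins the pump flow into the cap end, so the net volume the pump must supply per unit advance equals the rod cross-section area.
Rod cross-section A_rod = π/4 × (193 mm)² = 29260 mm^2
v = Q_pump / A_rod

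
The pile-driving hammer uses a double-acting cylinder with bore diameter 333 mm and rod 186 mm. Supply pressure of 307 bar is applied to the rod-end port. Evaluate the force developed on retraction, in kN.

Rod-side annular area A_ann = π/4 × (333² − 186²) = 59920 mm^2
On retraction the pressure acts on the annular area (bore minus rod).
F = P × A_ann

F ≈ 1840 kN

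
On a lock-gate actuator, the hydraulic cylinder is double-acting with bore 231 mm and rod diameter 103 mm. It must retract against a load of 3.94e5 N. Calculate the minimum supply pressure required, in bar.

Rod-side annular area A_ann = π/4 × (231² − 103²) = 33580 mm^2
Retraction: pressure acts on the annular area.
P = F / A = 3.94e5 N / A

P ≈ 117 bar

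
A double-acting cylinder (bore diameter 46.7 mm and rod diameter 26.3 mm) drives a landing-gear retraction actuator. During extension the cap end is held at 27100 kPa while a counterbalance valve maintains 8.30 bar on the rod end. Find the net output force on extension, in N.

F ≈ 45400 N

Cap-side area A_cap = π/4 × (46.7 mm)² = 1713 mm^2
Rod-side annular area A_ann = π/4 × (46.7² − 26.3²) = 1170 mm^2
Net thrust = P_cap·A_cap − P_rod·A_ann = 46420 N − 970.8 N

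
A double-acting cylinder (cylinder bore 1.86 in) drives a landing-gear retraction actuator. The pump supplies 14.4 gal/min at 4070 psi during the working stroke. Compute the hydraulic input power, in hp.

W ≈ 34.2 hp

Hydraulic power = P × Q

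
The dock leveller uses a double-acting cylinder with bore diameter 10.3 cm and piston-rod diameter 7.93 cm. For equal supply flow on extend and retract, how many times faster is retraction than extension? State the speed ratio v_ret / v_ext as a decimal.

v_ret/v_ext ≈ 2.46

Cap-side area A_cap = π/4 × (10.3 cm)² = 83.32 cm^2
Rod-side annular area A_ann = π/4 × (10.3² − 7.93²) = 33.93 cm^2
For equal Q, v ∝ 1/A, so v_ret/v_ext = A_cap/A_ann.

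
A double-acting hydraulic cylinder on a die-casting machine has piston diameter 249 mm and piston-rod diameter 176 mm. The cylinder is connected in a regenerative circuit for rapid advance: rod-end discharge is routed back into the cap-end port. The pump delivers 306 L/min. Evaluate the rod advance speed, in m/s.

In regeneration the rod-end outflow joins the pump flow into the cap end, so the net volume the pump must supply per unit advance equals the rod cross-section area.
Rod cross-section A_rod = π/4 × (176 mm)² = 24330 mm^2
v = Q_pump / A_rod

v ≈ 0.210 m/s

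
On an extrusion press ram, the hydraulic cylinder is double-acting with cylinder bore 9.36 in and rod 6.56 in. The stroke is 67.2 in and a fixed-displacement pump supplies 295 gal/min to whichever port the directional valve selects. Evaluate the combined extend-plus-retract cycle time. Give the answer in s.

Cap-side area A_cap = π/4 × (9.36 in)² = 68.81 in^2
Rod-side annular area A_ann = π/4 × (9.36² − 6.56²) = 35.01 in^2
t_ext = A_cap·L/Q = 4.071 s
t_ret = A_ann·L/Q = 2.071 s
t_cycle = t_ext + t_ret

t ≈ 6.14 s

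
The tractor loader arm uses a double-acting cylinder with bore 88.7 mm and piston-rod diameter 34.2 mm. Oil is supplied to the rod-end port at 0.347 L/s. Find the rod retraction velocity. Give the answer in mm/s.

v ≈ 66.0 mm/s

Rod-side annular area A_ann = π/4 × (88.7² − 34.2²) = 5261 mm^2
Flow into the rod-end port fills the annular volume.
v = Q / A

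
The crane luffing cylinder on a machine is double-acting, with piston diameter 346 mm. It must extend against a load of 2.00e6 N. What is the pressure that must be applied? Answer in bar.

P ≈ 213 bar

Cap-side area A_cap = π/4 × (346 mm)² = 94020 mm^2
P = F / A = 2.00e6 N / A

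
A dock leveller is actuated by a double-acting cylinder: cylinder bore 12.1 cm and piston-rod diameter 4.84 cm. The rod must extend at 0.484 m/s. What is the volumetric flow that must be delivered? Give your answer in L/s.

Cap-side area A_cap = π/4 × (12.1 cm)² = 115.0 cm^2
Q = A × v

Q ≈ 5.57 L/s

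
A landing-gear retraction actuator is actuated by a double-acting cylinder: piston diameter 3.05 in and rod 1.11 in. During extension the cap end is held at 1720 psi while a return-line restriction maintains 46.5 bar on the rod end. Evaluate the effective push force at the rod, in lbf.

Cap-side area A_cap = π/4 × (3.05 in)² = 7.306 in^2
Rod-side annular area A_ann = π/4 × (3.05² − 1.11²) = 6.338 in^2
Net thrust = P_cap·A_cap − P_rod·A_ann = 12570 lbf − 4275 lbf

F ≈ 8290 lbf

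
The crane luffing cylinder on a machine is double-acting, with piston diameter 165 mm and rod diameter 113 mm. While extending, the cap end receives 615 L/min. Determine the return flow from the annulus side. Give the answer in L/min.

Q_out ≈ 327 L/min

Cap-side area A_cap = π/4 × (165 mm)² = 21380 mm^2
Rod-side annular area A_ann = π/4 × (165² − 113²) = 11350 mm^2
Piston speed v = Q_in/A_cap; rod-end outflow Q_out = v × A_ann = Q_in × A_ann/A_cap.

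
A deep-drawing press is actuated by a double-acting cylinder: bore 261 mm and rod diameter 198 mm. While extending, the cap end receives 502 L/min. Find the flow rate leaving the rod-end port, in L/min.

Q_out ≈ 213 L/min

Cap-side area A_cap = π/4 × (261 mm)² = 53500 mm^2
Rod-side annular area A_ann = π/4 × (261² − 198²) = 22710 mm^2
Piston speed v = Q_in/A_cap; rod-end outflow Q_out = v × A_ann = Q_in × A_ann/A_cap.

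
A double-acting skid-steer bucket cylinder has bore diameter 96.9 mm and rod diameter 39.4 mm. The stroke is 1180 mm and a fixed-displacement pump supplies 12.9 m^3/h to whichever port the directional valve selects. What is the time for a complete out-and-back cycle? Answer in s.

Cap-side area A_cap = π/4 × (96.9 mm)² = 7375 mm^2
Rod-side annular area A_ann = π/4 × (96.9² − 39.4²) = 6155 mm^2
t_ext = A_cap·L/Q = 2.428 s
t_ret = A_ann·L/Q = 2.027 s
t_cycle = t_ext + t_ret

t ≈ 4.46 s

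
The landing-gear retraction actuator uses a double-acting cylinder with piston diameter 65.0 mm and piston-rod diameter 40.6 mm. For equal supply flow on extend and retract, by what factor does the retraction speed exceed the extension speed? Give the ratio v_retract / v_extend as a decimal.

v_ret/v_ext ≈ 1.64

Cap-side area A_cap = π/4 × (65.0 mm)² = 3318 mm^2
Rod-side annular area A_ann = π/4 × (65.0² − 40.6²) = 2024 mm^2
For equal Q, v ∝ 1/A, so v_ret/v_ext = A_cap/A_ann.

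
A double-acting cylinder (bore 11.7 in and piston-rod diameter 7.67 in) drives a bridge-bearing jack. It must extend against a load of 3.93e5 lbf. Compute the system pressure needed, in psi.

P ≈ 3660 psi

Cap-side area A_cap = π/4 × (11.7 in)² = 107.5 in^2
P = F / A = 3.93e5 lbf / A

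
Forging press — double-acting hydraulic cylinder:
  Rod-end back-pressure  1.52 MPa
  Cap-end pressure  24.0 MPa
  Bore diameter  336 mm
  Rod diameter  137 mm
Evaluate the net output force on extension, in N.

F ≈ 2.02e6 N

Cap-side area A_cap = π/4 × (336 mm)² = 88670 mm^2
Rod-side annular area A_ann = π/4 × (336² − 137²) = 73930 mm^2
Net thrust = P_cap·A_cap − P_rod·A_ann = 2.128e6 N − 1.124e5 N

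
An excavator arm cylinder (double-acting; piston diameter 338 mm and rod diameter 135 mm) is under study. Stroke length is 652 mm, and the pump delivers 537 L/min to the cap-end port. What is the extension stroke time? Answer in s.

Cap-side area A_cap = π/4 × (338 mm)² = 89730 mm^2
Swept volume V = A × L; t = V / Q = A·L / Q

t ≈ 6.54 s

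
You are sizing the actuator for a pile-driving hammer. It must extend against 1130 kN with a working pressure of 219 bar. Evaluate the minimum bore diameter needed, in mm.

D ≈ 256 mm

Extension force acts on the full piston face: F = P × (π/4)D².
D = √(4F / (πP)) = √(4 × 1130 kN / (π × 219 bar))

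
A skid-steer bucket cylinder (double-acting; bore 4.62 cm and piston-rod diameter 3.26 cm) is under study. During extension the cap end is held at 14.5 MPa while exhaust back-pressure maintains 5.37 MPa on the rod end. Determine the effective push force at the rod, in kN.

F ≈ 19.8 kN

Cap-side area A_cap = π/4 × (4.62 cm)² = 16.76 cm^2
Rod-side annular area A_ann = π/4 × (4.62² − 3.26²) = 8.417 cm^2
Net thrust = P_cap·A_cap − P_rod·A_ann = 24.31 kN − 4.520 kN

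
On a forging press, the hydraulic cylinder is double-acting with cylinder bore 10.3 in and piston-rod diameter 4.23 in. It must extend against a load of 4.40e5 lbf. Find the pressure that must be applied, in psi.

Cap-side area A_cap = π/4 × (10.3 in)² = 83.32 in^2
P = F / A = 4.40e5 lbf / A

P ≈ 5280 psi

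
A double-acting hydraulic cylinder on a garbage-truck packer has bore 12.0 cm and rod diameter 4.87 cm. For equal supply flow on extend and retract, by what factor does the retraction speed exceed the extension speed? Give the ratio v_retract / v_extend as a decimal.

Cap-side area A_cap = π/4 × (12.0 cm)² = 113.1 cm^2
Rod-side annular area A_ann = π/4 × (12.0² − 4.87²) = 94.47 cm^2
For equal Q, v ∝ 1/A, so v_ret/v_ext = A_cap/A_ann.

v_ret/v_ext ≈ 1.20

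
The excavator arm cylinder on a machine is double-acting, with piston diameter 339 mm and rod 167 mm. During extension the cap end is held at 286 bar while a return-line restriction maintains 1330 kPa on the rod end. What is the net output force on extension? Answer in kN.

F ≈ 2490 kN

Cap-side area A_cap = π/4 × (339 mm)² = 90260 mm^2
Rod-side annular area A_ann = π/4 × (339² − 167²) = 68350 mm^2
Net thrust = P_cap·A_cap − P_rod·A_ann = 2581 kN − 90.91 kN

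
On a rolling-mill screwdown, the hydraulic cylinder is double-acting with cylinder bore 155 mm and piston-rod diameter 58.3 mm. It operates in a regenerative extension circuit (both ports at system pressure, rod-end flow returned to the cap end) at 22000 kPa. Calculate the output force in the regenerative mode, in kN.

F ≈ 58.7 kN

With equal pressure on both faces, forces on the annular region cancel; the net push is pressure × rod cross-section.
Rod cross-section A_rod = π/4 × (58.3 mm)² = 2669 mm^2
F = P × A_rod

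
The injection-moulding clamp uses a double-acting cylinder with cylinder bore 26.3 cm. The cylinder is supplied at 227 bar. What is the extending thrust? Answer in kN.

Cap-side area A_cap = π/4 × (26.3 cm)² = 543.3 cm^2
F = P × A_cap = 227 bar × A_cap

F ≈ 1230 kN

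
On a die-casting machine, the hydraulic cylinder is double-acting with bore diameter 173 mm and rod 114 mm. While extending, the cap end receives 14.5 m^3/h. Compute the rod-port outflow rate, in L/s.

Q_out ≈ 2.28 L/s

Cap-side area A_cap = π/4 × (173 mm)² = 23510 mm^2
Rod-side annular area A_ann = π/4 × (173² − 114²) = 13300 mm^2
Piston speed v = Q_in/A_cap; rod-end outflow Q_out = v × A_ann = Q_in × A_ann/A_cap.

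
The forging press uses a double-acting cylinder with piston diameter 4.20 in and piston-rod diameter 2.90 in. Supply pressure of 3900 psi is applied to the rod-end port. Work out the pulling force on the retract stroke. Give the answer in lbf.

F ≈ 28300 lbf

Rod-side annular area A_ann = π/4 × (4.20² − 2.90²) = 7.249 in^2
On retraction the pressure acts on the annular area (bore minus rod).
F = P × A_ann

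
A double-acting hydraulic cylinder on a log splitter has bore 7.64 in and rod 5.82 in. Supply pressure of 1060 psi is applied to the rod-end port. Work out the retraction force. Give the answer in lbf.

Rod-side annular area A_ann = π/4 × (7.64² − 5.82²) = 19.24 in^2
On retraction the pressure acts on the annular area (bore minus rod).
F = P × A_ann

F ≈ 20400 lbf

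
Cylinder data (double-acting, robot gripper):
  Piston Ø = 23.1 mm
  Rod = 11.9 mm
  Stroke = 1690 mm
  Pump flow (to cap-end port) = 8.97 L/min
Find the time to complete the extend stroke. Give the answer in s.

t ≈ 4.74 s

Cap-side area A_cap = π/4 × (23.1 mm)² = 419.1 mm^2
Swept volume V = A × L; t = V / Q = A·L / Q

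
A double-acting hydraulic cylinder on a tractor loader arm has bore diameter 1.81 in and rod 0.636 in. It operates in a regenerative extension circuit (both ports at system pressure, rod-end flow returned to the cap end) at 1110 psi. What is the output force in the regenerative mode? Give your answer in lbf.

F ≈ 353 lbf

With equal pressure on both faces, forces on the annular region cancel; the net push is pressure × rod cross-section.
Rod cross-section A_rod = π/4 × (0.636 in)² = 0.3177 in^2
F = P × A_rod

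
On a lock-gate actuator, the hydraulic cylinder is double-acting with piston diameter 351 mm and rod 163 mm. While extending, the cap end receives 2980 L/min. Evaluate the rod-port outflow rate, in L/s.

Q_out ≈ 39.0 L/s

Cap-side area A_cap = π/4 × (351 mm)² = 96760 mm^2
Rod-side annular area A_ann = π/4 × (351² − 163²) = 75890 mm^2
Piston speed v = Q_in/A_cap; rod-end outflow Q_out = v × A_ann = Q_in × A_ann/A_cap.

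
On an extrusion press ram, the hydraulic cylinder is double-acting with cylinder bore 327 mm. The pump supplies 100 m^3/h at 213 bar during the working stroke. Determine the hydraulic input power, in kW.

Hydraulic power = P × Q

W ≈ 592 kW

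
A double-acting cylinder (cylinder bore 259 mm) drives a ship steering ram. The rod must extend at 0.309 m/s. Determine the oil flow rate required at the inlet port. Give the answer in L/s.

Cap-side area A_cap = π/4 × (259 mm)² = 52690 mm^2
Q = A × v

Q ≈ 16.3 L/s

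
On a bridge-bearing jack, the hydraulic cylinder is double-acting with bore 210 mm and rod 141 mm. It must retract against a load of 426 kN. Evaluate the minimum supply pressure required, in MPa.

P ≈ 22.4 MPa

Rod-side annular area A_ann = π/4 × (210² − 141²) = 19020 mm^2
Retraction: pressure acts on the annular area.
P = F / A = 426 kN / A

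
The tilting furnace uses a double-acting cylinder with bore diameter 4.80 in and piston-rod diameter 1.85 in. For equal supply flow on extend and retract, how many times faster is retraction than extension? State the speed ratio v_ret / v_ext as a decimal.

v_ret/v_ext ≈ 1.17

Cap-side area A_cap = π/4 × (4.80 in)² = 18.10 in^2
Rod-side annular area A_ann = π/4 × (4.80² − 1.85²) = 15.41 in^2
For equal Q, v ∝ 1/A, so v_ret/v_ext = A_cap/A_ann.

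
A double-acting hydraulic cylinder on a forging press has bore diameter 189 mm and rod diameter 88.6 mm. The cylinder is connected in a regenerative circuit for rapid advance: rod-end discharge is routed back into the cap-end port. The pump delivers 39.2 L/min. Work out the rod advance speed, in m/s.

v ≈ 0.106 m/s

In regeneration the rod-end outflow joins the pump flow into the cap end, so the net volume the pump must supply per unit advance equals the rod cross-section area.
Rod cross-section A_rod = π/4 × (88.6 mm)² = 6165 mm^2
v = Q_pump / A_rod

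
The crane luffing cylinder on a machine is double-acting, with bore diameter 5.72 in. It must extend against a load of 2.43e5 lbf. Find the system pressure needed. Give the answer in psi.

Cap-side area A_cap = π/4 × (5.72 in)² = 25.70 in^2
P = F / A = 2.43e5 lbf / A

P ≈ 9460 psi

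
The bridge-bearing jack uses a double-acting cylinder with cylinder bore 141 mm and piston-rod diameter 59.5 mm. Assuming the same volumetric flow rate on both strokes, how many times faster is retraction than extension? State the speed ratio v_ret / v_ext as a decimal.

Cap-side area A_cap = π/4 × (141 mm)² = 15610 mm^2
Rod-side annular area A_ann = π/4 × (141² − 59.5²) = 12830 mm^2
For equal Q, v ∝ 1/A, so v_ret/v_ext = A_cap/A_ann.

v_ret/v_ext ≈ 1.22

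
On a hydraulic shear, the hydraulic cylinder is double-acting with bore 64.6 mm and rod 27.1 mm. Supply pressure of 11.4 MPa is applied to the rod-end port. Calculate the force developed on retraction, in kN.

F ≈ 30.8 kN

Rod-side annular area A_ann = π/4 × (64.6² − 27.1²) = 2701 mm^2
On retraction the pressure acts on the annular area (bore minus rod).
F = P × A_ann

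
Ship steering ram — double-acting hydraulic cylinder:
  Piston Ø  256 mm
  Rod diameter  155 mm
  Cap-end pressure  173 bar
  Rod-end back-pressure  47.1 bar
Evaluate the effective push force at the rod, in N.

F ≈ 7.37e5 N

Cap-side area A_cap = π/4 × (256 mm)² = 51470 mm^2
Rod-side annular area A_ann = π/4 × (256² − 155²) = 32600 mm^2
Net thrust = P_cap·A_cap − P_rod·A_ann = 8.905e5 N − 1.536e5 N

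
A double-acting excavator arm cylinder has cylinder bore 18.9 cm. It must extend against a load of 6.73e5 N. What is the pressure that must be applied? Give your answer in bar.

P ≈ 240 bar

Cap-side area A_cap = π/4 × (18.9 cm)² = 280.6 cm^2
P = F / A = 6.73e5 N / A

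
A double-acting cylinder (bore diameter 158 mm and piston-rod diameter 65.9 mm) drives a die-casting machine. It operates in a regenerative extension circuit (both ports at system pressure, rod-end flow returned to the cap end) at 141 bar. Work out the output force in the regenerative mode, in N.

F ≈ 48100 N

With equal pressure on both faces, forces on the annular region cancel; the net push is pressure × rod cross-section.
Rod cross-section A_rod = π/4 × (65.9 mm)² = 3411 mm^2
F = P × A_rod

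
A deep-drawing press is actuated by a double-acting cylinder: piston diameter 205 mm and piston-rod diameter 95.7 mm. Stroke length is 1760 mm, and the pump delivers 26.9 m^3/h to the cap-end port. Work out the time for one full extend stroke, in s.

t ≈ 7.77 s

Cap-side area A_cap = π/4 × (205 mm)² = 33010 mm^2
Swept volume V = A × L; t = V / Q = A·L / Q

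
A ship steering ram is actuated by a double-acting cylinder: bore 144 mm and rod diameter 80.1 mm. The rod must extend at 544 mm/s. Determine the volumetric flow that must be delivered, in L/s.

Cap-side area A_cap = π/4 × (144 mm)² = 16290 mm^2
Q = A × v

Q ≈ 8.86 L/s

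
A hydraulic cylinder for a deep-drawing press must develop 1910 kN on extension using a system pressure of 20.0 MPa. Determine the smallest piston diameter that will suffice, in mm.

Extension force acts on the full piston face: F = P × (π/4)D².
D = √(4F / (πP)) = √(4 × 1910 kN / (π × 20.0 MPa))

D ≈ 349 mm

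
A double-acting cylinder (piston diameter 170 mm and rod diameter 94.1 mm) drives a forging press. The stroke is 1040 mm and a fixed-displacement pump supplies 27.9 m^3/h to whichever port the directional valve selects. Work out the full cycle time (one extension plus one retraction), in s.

t ≈ 5.16 s

Cap-side area A_cap = π/4 × (170 mm)² = 22700 mm^2
Rod-side annular area A_ann = π/4 × (170² − 94.1²) = 15740 mm^2
t_ext = A_cap·L/Q = 3.046 s
t_ret = A_ann·L/Q = 2.113 s
t_cycle = t_ext + t_ret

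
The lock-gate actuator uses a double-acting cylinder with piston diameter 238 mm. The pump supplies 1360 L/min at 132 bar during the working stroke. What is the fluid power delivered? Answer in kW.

W ≈ 299 kW

Hydraulic power = P × Q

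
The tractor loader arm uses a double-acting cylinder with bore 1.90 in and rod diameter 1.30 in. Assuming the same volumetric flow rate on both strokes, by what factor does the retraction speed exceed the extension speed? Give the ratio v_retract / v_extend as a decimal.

v_ret/v_ext ≈ 1.88

Cap-side area A_cap = π/4 × (1.90 in)² = 2.835 in^2
Rod-side annular area A_ann = π/4 × (1.90² − 1.30²) = 1.508 in^2
For equal Q, v ∝ 1/A, so v_ret/v_ext = A_cap/A_ann.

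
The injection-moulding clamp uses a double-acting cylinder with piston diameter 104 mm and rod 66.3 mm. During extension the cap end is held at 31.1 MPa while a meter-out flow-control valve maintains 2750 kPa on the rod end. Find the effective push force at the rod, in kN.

F ≈ 250 kN

Cap-side area A_cap = π/4 × (104 mm)² = 8495 mm^2
Rod-side annular area A_ann = π/4 × (104² − 66.3²) = 5042 mm^2
Net thrust = P_cap·A_cap − P_rod·A_ann = 264.2 kN − 13.87 kN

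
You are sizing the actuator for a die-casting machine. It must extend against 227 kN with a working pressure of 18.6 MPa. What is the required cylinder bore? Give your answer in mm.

D ≈ 125 mm

Extension force acts on the full piston face: F = P × (π/4)D².
D = √(4F / (πP)) = √(4 × 227 kN / (π × 18.6 MPa))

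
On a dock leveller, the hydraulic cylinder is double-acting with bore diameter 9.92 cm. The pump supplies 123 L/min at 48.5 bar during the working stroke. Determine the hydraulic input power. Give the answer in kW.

Hydraulic power = P × Q

W ≈ 9.94 kW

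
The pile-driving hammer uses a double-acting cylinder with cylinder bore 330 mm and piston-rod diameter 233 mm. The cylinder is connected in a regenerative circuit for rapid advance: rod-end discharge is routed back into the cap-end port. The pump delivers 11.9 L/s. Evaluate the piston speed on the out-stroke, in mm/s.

In regeneration the rod-end outflow joins the pump flow into the cap end, so the net volume the pump must supply per unit advance equals the rod cross-section area.
Rod cross-section A_rod = π/4 × (233 mm)² = 42640 mm^2
v = Q_pump / A_rod

v ≈ 279 mm/s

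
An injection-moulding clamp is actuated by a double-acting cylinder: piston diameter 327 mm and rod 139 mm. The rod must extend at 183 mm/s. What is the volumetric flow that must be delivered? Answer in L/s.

Q ≈ 15.4 L/s

Cap-side area A_cap = π/4 × (327 mm)² = 83980 mm^2
Q = A × v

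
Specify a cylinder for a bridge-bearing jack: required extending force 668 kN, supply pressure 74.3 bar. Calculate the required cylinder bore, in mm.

D ≈ 338 mm

Extension force acts on the full piston face: F = P × (π/4)D².
D = √(4F / (πP)) = √(4 × 668 kN / (π × 74.3 bar))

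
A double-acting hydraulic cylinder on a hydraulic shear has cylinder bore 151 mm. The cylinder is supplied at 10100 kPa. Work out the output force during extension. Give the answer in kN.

F ≈ 181 kN

Cap-side area A_cap = π/4 × (151 mm)² = 17910 mm^2
F = P × A_cap = 10100 kPa × A_cap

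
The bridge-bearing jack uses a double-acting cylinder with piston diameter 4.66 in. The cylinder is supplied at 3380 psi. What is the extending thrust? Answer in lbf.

F ≈ 57600 lbf

Cap-side area A_cap = π/4 × (4.66 in)² = 17.06 in^2
F = P × A_cap = 3380 psi × A_cap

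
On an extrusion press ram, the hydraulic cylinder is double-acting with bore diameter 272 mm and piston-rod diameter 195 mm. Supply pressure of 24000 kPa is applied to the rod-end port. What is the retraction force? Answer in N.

Rod-side annular area A_ann = π/4 × (272² − 195²) = 28240 mm^2
On retraction the pressure acts on the annular area (bore minus rod).
F = P × A_ann

F ≈ 6.78e5 N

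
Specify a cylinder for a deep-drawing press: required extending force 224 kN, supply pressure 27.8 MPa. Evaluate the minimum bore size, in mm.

Extension force acts on the full piston face: F = P × (π/4)D².
D = √(4F / (πP)) = √(4 × 224 kN / (π × 27.8 MPa))

D ≈ 101 mm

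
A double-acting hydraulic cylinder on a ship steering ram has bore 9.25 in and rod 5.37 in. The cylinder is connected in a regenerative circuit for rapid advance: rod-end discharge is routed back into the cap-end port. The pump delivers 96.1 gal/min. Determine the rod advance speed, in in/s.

v ≈ 16.3 in/s

In regeneration the rod-end outflow joins the pump flow into the cap end, so the net volume the pump must supply per unit advance equals the rod cross-section area.
Rod cross-section A_rod = π/4 × (5.37 in)² = 22.65 in^2
v = Q_pump / A_rod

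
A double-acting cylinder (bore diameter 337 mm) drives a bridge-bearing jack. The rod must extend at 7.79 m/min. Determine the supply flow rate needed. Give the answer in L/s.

Q ≈ 11.6 L/s

Cap-side area A_cap = π/4 × (337 mm)² = 89200 mm^2
Q = A × v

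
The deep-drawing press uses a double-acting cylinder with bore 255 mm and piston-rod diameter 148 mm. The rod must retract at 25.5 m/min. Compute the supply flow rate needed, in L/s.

Q ≈ 14.4 L/s

Rod-side annular area A_ann = π/4 × (255² − 148²) = 33870 mm^2
Q = A × v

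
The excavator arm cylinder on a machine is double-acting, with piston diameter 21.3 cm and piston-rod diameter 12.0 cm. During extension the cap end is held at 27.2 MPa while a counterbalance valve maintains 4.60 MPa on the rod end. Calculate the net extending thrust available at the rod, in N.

F ≈ 8.57e5 N

Cap-side area A_cap = π/4 × (21.3 cm)² = 356.3 cm^2
Rod-side annular area A_ann = π/4 × (21.3² − 12.0²) = 243.2 cm^2
Net thrust = P_cap·A_cap − P_rod·A_ann = 9.692e5 N − 1.119e5 N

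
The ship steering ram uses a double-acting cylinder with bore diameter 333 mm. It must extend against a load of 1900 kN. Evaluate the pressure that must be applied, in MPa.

Cap-side area A_cap = π/4 × (333 mm)² = 87090 mm^2
P = F / A = 1900 kN / A

P ≈ 21.8 MPa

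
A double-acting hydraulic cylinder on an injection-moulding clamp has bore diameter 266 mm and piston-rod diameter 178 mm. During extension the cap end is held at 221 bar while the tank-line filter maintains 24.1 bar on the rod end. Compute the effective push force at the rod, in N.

F ≈ 1.15e6 N

Cap-side area A_cap = π/4 × (266 mm)² = 55570 mm^2
Rod-side annular area A_ann = π/4 × (266² − 178²) = 30690 mm^2
Net thrust = P_cap·A_cap − P_rod·A_ann = 1.228e6 N − 73960 N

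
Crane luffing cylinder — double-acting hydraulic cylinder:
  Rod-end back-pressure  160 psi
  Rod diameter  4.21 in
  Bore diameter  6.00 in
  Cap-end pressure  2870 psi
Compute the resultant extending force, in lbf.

Cap-side area A_cap = π/4 × (6.00 in)² = 28.27 in^2
Rod-side annular area A_ann = π/4 × (6.00² − 4.21²) = 14.35 in^2
Net thrust = P_cap·A_cap − P_rod·A_ann = 81150 lbf − 2297 lbf

F ≈ 78900 lbf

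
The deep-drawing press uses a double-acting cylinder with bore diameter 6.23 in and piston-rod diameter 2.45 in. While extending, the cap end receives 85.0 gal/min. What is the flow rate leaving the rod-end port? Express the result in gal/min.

Q_out ≈ 71.9 gal/min

Cap-side area A_cap = π/4 × (6.23 in)² = 30.48 in^2
Rod-side annular area A_ann = π/4 × (6.23² − 2.45²) = 25.77 in^2
Piston speed v = Q_in/A_cap; rod-end outflow Q_out = v × A_ann = Q_in × A_ann/A_cap.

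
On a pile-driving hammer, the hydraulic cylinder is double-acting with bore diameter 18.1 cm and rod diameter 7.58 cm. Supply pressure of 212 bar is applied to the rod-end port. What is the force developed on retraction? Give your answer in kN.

Rod-side annular area A_ann = π/4 × (18.1² − 7.58²) = 212.2 cm^2
On retraction the pressure acts on the annular area (bore minus rod).
F = P × A_ann

F ≈ 450 kN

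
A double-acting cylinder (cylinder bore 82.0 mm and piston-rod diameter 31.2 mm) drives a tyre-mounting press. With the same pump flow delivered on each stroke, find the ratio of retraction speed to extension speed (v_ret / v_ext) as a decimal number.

v_ret/v_ext ≈ 1.17

Cap-side area A_cap = π/4 × (82.0 mm)² = 5281 mm^2
Rod-side annular area A_ann = π/4 × (82.0² − 31.2²) = 4516 mm^2
For equal Q, v ∝ 1/A, so v_ret/v_ext = A_cap/A_ann.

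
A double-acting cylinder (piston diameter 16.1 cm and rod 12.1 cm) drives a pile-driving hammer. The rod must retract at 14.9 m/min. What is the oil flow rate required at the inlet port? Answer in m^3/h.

Rod-side annular area A_ann = π/4 × (16.1² − 12.1²) = 88.59 cm^2
Q = A × v

Q ≈ 7.92 m^3/h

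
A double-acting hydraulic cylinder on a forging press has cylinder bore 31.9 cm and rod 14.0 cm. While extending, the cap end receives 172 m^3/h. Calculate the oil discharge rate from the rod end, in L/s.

Cap-side area A_cap = π/4 × (31.9 cm)² = 799.2 cm^2
Rod-side annular area A_ann = π/4 × (31.9² − 14.0²) = 645.3 cm^2
Piston speed v = Q_in/A_cap; rod-end outflow Q_out = v × A_ann = Q_in × A_ann/A_cap.

Q_out ≈ 38.6 L/s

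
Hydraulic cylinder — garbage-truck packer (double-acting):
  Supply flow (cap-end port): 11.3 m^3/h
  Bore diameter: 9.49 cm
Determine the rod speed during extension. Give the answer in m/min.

v ≈ 26.6 m/min

Cap-side area A_cap = π/4 × (9.49 cm)² = 70.73 cm^2
v = Q / A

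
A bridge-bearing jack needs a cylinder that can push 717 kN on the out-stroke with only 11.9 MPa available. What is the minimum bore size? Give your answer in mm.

D ≈ 277 mm

Extension force acts on the full piston face: F = P × (π/4)D².
D = √(4F / (πP)) = √(4 × 717 kN / (π × 11.9 MPa))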